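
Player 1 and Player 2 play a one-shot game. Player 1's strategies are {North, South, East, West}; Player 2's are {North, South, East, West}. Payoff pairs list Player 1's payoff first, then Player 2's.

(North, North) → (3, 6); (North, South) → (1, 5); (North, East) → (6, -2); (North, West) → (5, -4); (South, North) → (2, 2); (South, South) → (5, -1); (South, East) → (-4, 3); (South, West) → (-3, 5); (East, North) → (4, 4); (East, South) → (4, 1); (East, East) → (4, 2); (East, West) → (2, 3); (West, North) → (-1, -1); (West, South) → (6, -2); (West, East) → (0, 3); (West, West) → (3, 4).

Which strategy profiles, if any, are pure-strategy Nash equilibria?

(East, North)

Find each player's best response to every opponent strategy; NE are the intersections.
Player 1's best responses — vs North: East (payoff 4); vs South: West (payoff 6); vs East: North (payoff 6); vs West: North (payoff 5).
Player 2's best responses — vs North: North (payoff 6); vs South: West (payoff 5); vs East: North (payoff 4); vs West: West (payoff 4).
The only mutual best response is (East, North); neither player gains by switching there.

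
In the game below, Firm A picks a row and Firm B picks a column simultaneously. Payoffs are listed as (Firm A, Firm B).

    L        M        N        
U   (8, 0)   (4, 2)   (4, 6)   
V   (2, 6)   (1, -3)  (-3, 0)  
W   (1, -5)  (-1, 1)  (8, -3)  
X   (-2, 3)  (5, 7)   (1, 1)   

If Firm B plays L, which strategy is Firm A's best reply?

U

With Firm B fixed at L, Firm A's payoffs are: U → 8, V → 2, W → 1, X → -2.
The maximum is 8, achieved by U.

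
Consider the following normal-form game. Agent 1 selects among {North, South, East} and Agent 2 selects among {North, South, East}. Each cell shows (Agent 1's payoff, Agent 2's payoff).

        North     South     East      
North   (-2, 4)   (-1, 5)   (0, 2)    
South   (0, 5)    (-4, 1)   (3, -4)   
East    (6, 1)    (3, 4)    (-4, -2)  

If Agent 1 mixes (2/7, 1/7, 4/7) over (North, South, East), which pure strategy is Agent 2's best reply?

Compute Agent 2's expected payoff from each pure strategy against the given mix.
North: (2/7)·4 + (1/7)·5 + (4/7)·1 = 17/7
South: (2/7)·5 + (1/7)·1 + (4/7)·4 = 27/7
East: (2/7)·2 + (1/7)·(-4) + (4/7)·(-2) = -8/7
Highest expected payoff is 27/7, from South.

South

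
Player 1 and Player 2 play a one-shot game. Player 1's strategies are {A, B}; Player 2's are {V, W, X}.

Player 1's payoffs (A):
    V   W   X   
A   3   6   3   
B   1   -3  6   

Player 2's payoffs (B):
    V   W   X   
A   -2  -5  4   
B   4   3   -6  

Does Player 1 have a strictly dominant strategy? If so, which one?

A strategy is strictly dominant if it gives Player 1 a strictly higher payoff than every other strategy, against every choice by the opponent.
A is not dominant: against X, B gives 6 > 3.
B is not dominant: against V, A gives 3 > 1.
No single strategy is best against every opponent action.

No strictly dominant strategy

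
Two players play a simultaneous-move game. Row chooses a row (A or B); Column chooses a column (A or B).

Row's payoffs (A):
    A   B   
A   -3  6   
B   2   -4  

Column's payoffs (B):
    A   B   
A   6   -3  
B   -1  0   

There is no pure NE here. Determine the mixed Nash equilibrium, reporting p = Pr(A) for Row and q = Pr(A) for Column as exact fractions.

p = 1/10, q = 2/3

In a mixed NE each player is indifferent between their pure strategies, so the opponent's mix sets the indifference.
Column indifferent between A and B: p·6 + (1−p)·(-1) = p·(-3) + (1−p)·0 ⟹ (-1) + 7p = 0 + (-3)p ⟹ p = 1/10.
Row indifferent between A and B: q·(-3) + (1−q)·6 = q·2 + (1−q)·(-4) ⟹ 6 + (-9)q = (-4) + 6q ⟹ q = 2/3.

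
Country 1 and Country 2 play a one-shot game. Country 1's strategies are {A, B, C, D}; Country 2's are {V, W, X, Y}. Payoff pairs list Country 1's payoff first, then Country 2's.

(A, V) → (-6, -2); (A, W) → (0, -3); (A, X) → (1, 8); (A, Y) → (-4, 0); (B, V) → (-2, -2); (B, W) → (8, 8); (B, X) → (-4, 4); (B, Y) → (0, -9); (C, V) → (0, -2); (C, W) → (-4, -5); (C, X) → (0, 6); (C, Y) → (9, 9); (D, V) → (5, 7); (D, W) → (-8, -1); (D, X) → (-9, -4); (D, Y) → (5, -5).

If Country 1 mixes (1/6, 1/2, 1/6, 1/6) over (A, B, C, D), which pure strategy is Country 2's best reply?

Compute Country 2's expected payoff from each pure strategy against the given mix.
V: (1/6)·(-2) + (1/2)·(-2) + (1/6)·(-2) + (1/6)·7 = -1/2
W: (1/6)·(-3) + (1/2)·8 + (1/6)·(-5) + (1/6)·(-1) = 5/2
X: (1/6)·8 + (1/2)·4 + (1/6)·6 + (1/6)·(-4) = 11/3
Y: (1/6)·0 + (1/2)·(-9) + (1/6)·9 + (1/6)·(-5) = -23/6
Highest expected payoff is 11/3, from X.

X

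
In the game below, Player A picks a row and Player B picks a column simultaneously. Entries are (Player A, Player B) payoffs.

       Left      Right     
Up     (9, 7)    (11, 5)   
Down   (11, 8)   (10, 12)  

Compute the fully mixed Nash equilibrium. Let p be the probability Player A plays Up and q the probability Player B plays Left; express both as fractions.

p = 2/3, q = 1/3

Each player's mixing probability is pinned down by making the *other* player indifferent.
Player B indifferent between Left and Right: p·7 + (1−p)·8 = p·5 + (1−p)·12 ⟹ 8 + (-1)p = 12 + (-7)p ⟹ p = 2/3.
Player A indifferent between Up and Down: q·9 + (1−q)·11 = q·11 + (1−q)·10 ⟹ 11 + (-2)q = 10 + 1q ⟹ q = 1/3.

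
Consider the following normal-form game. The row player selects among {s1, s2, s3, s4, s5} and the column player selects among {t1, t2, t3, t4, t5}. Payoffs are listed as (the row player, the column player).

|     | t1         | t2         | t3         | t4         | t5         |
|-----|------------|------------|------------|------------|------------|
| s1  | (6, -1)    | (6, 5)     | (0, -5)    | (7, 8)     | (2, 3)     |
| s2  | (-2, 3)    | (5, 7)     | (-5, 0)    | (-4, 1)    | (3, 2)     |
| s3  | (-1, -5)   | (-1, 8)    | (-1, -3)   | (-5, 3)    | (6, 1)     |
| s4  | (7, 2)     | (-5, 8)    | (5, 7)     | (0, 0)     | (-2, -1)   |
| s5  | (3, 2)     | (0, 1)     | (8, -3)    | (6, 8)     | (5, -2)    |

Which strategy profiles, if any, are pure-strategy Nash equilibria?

A profile is a Nash equilibrium when each player is best-responding to the other.
The row player's best responses — vs t1: s4 (payoff 7); vs t2: s1 (payoff 6); vs t3: s5 (payoff 8); vs t4: s1 (payoff 7); vs t5: s3 (payoff 6).
The column player's best responses — vs s1: t4 (payoff 8); vs s2: t2 (payoff 7); vs s3: t2 (payoff 8); vs s4: t2 (payoff 8); vs s5: t4 (payoff 8).
The only mutual best response is (s1, t4); neither player gains by switching there.

(s1, t4)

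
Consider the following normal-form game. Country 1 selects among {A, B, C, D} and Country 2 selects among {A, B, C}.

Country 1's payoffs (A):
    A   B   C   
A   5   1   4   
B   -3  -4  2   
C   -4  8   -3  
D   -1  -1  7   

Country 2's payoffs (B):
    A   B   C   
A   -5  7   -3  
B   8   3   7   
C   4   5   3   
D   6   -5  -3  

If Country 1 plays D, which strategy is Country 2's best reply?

A

With Country 1 fixed at D, Country 2's payoffs are: A → 6, B → -5, C → -3.
The maximum is 6, achieved by A.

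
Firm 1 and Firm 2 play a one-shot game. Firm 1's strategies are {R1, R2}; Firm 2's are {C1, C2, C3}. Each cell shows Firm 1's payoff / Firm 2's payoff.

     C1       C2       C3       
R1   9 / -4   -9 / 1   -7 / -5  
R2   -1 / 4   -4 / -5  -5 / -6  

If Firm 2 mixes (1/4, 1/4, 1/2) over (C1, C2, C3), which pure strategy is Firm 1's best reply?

R1

Firm 1's best reply maximizes expected payoff against the mix.
R1: (1/4)·9 + (1/4)·(-9) + (1/2)·(-7) = -7/2
R2: (1/4)·(-1) + (1/4)·(-4) + (1/2)·(-5) = -15/4
Highest expected payoff is -7/2, from R1.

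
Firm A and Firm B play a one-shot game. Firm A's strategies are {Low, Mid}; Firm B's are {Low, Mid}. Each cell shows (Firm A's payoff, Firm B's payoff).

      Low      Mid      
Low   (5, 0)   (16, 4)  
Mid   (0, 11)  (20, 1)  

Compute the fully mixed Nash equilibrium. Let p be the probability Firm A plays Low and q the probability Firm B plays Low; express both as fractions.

Each player's mixing probability is pinned down by making the *other* player indifferent.
Firm B indifferent between Low and Mid: p·0 + (1−p)·11 = p·4 + (1−p)·1 ⟹ 11 + (-11)p = 1 + 3p ⟹ p = 5/7.
Firm A indifferent between Low and Mid: q·5 + (1−q)·16 = q·0 + (1−q)·20 ⟹ 16 + (-11)q = 20 + (-20)q ⟹ q = 4/9.

p = 5/7, q = 4/9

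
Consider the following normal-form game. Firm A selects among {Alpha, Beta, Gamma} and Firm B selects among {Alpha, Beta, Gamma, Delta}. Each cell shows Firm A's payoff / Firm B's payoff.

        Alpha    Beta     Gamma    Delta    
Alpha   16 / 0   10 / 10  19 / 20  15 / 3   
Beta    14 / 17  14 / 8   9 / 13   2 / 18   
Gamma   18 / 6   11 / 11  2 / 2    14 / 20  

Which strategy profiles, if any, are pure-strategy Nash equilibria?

(Alpha, Gamma)

A profile is a Nash equilibrium when each player is best-responding to the other.
Firm A's best responses — vs Alpha: Gamma (payoff 18); vs Beta: Beta (payoff 14); vs Gamma: Alpha (payoff 19); vs Delta: Alpha (payoff 15).
Firm B's best responses — vs Alpha: Gamma (payoff 20); vs Beta: Delta (payoff 18); vs Gamma: Delta (payoff 20).
The only mutual best response is (Alpha, Gamma); neither player gains by switching there.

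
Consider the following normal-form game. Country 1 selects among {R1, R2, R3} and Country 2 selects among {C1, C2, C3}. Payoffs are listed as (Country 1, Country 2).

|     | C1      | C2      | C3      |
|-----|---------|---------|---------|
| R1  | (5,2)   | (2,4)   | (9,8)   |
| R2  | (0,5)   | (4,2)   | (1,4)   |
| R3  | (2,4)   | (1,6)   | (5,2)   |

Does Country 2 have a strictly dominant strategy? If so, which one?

Check whether one of Country 2's strategies beats all alternatives regardless of what the opponent does.
C1 is not dominant: against R1, C2 gives 4 > 2.
C2 is not dominant: against R1, C3 gives 8 > 4.
C3 is not dominant: against R2, C1 gives 5 > 4.
No single strategy is best against every opponent action.

None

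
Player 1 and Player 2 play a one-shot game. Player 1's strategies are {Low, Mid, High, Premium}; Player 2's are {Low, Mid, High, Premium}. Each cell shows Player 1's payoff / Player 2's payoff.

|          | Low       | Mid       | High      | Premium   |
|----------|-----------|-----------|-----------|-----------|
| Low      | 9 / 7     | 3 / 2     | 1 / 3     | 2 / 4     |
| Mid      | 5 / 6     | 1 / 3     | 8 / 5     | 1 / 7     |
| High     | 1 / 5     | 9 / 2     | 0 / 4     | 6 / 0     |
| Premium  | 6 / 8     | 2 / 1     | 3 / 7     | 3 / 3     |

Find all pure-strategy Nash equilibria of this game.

A profile is a Nash equilibrium when each player is best-responding to the other.
Player 1's best responses — vs Low: Low (payoff 9); vs Mid: High (payoff 9); vs High: Mid (payoff 8); vs Premium: High (payoff 6).
Player 2's best responses — vs Low: Low (payoff 7); vs Mid: Premium (payoff 7); vs High: Low (payoff 5); vs Premium: Low (payoff 8).
The only mutual best response is (Low, Low); neither player gains by switching there.

(Low, Low)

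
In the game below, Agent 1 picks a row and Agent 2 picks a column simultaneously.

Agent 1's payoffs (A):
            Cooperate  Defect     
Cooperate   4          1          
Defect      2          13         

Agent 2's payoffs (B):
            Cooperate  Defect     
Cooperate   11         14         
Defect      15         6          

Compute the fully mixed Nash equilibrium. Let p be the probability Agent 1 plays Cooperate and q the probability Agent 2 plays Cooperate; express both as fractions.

p = 3/4, q = 6/7

In a mixed NE each player is indifferent between their pure strategies, so the opponent's mix sets the indifference.
Agent 2 indifferent between Cooperate and Defect: p·11 + (1−p)·15 = p·14 + (1−p)·6 ⟹ 15 + (-4)p = 6 + 8p ⟹ p = 3/4.
Agent 1 indifferent between Cooperate and Defect: q·4 + (1−q)·1 = q·2 + (1−q)·13 ⟹ 1 + 3q = 13 + (-11)q ⟹ q = 6/7.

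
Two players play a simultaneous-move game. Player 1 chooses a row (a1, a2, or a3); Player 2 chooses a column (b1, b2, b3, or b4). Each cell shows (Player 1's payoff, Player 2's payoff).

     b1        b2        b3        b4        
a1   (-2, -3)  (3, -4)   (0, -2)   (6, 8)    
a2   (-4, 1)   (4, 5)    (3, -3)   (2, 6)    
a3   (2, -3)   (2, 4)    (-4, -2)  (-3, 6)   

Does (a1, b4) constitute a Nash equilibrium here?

Holding Player 2 at b4: Player 1 gets 6 from a1, versus 2 from a2, -3 from a3. No profitable deviation for Player 1.
Holding Player 1 at a1: Player 2 gets 8 from b4, versus -3 from b1, -4 from b2, -2 from b3. No profitable deviation for Player 2 either.

Yes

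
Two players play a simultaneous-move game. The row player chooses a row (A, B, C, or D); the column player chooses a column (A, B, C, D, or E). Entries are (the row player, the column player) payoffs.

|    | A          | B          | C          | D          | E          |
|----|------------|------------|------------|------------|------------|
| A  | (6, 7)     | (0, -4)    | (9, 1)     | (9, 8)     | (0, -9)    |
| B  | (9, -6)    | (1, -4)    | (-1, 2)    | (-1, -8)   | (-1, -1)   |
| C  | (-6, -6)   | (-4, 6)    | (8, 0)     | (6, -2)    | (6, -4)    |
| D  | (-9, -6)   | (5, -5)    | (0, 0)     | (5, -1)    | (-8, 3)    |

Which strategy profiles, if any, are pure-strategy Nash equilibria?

(A, D)

Find each player's best response to every opponent strategy; NE are the intersections.
The row player's best responses — vs A: B (payoff 9); vs B: D (payoff 5); vs C: A (payoff 9); vs D: A (payoff 9); vs E: C (payoff 6).
The column player's best responses — vs A: D (payoff 8); vs B: C (payoff 2); vs C: B (payoff 6); vs D: E (payoff 3).
The only mutual best response is (A, D); neither player gains by switching there.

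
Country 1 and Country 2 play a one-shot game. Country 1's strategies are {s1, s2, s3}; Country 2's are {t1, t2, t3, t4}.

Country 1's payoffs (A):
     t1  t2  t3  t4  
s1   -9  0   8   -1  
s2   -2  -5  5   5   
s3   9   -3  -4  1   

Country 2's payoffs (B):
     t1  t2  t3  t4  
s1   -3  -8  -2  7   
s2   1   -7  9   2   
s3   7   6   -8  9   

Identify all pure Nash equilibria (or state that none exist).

Check mutual best responses: a cell is a NE iff neither player can gain by unilaterally deviating.
Country 1's best responses — vs t1: s3 (payoff 9); vs t2: s1 (payoff 0); vs t3: s1 (payoff 8); vs t4: s2 (payoff 5).
Country 2's best responses — vs s1: t4 (payoff 7); vs s2: t3 (payoff 9); vs s3: t4 (payoff 9).
No cell has both players best-responding. For instance, Country 1's best reply to t4 is s2, but against s2 Country 2 prefers t3 over t4.

None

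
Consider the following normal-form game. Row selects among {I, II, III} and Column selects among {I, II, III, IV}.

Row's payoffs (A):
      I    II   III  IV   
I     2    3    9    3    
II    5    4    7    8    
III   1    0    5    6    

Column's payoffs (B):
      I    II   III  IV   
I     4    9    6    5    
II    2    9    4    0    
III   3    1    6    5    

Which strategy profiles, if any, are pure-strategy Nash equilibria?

Check mutual best responses: a cell is a NE iff neither player can gain by unilaterally deviating.
Row's best responses — vs I: II (payoff 5); vs II: II (payoff 4); vs III: I (payoff 9); vs IV: II (payoff 8).
Column's best responses — vs I: II (payoff 9); vs II: II (payoff 9); vs III: III (payoff 6).
The only mutual best response is (II, II); neither player gains by switching there.

(II, II)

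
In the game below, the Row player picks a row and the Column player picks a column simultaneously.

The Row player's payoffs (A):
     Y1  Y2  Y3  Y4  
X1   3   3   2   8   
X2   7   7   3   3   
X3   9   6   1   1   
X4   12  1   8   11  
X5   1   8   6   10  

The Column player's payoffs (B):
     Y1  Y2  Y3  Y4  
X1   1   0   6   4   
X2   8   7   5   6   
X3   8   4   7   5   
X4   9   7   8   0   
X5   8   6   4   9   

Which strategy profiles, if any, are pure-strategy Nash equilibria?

Check mutual best responses: a cell is a NE iff neither player can gain by unilaterally deviating.
The Row player's best responses — vs Y1: X4 (payoff 12); vs Y2: X5 (payoff 8); vs Y3: X4 (payoff 8); vs Y4: X4 (payoff 11).
The Column player's best responses — vs X1: Y3 (payoff 6); vs X2: Y1 (payoff 8); vs X3: Y1 (payoff 8); vs X4: Y1 (payoff 9); vs X5: Y4 (payoff 9).
The only mutual best response is (X4, Y1); neither player gains by switching there.

(X4, Y1)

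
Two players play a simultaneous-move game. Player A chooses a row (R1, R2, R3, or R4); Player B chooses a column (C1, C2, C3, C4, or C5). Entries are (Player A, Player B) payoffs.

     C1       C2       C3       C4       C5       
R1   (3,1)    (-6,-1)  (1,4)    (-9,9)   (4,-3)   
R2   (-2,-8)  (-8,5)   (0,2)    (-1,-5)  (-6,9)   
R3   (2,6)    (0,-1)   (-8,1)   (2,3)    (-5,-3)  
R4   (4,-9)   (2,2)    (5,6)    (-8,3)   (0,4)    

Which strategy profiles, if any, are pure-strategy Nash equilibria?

Find each player's best response to every opponent strategy; NE are the intersections.
Player A's best responses — vs C1: R4 (payoff 4); vs C2: R4 (payoff 2); vs C3: R4 (payoff 5); vs C4: R3 (payoff 2); vs C5: R1 (payoff 4).
Player B's best responses — vs R1: C4 (payoff 9); vs R2: C5 (payoff 9); vs R3: C1 (payoff 6); vs R4: C3 (payoff 6).
The only mutual best response is (R4, C3); neither player gains by switching there.

(R4, C3)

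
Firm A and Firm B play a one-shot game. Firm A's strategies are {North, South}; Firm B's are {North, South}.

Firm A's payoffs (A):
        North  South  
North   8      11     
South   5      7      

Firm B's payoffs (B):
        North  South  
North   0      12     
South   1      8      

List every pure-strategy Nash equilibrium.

(North, South)

Find each player's best response to every opponent strategy; NE are the intersections.
Firm A's best responses — vs North: North (payoff 8); vs South: North (payoff 11).
Firm B's best responses — vs North: South (payoff 12); vs South: South (payoff 8).
The only mutual best response is (North, South); neither player gains by switching there.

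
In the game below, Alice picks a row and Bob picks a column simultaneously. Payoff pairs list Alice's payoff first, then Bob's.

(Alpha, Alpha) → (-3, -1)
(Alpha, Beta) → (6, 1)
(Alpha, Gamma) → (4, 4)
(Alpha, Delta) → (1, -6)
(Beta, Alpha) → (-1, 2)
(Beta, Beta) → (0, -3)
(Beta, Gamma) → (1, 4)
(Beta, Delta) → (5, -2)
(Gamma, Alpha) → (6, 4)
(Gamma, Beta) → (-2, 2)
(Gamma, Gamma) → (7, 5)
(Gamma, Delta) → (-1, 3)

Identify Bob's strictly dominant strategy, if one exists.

Check whether one of Bob's strategies beats all alternatives regardless of what the opponent does.
Gamma strictly dominates: vs Alpha: 4 > each of {-1, 1, -6}; vs Beta: 4 > each of {2, -3, -2}; vs Gamma: 5 > each of {4, 2, 3}.

Gamma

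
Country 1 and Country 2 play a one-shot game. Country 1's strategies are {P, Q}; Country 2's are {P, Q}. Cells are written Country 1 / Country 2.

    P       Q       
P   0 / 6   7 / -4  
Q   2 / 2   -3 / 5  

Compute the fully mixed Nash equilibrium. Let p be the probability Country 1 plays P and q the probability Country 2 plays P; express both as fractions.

p = 3/13, q = 5/6

In a mixed NE each player is indifferent between their pure strategies, so the opponent's mix sets the indifference.
Country 2 indifferent between P and Q: p·6 + (1−p)·2 = p·(-4) + (1−p)·5 ⟹ 2 + 4p = 5 + (-9)p ⟹ p = 3/13.
Country 1 indifferent between P and Q: q·0 + (1−q)·7 = q·2 + (1−q)·(-3) ⟹ 7 + (-7)q = (-3) + 5q ⟹ q = 5/6.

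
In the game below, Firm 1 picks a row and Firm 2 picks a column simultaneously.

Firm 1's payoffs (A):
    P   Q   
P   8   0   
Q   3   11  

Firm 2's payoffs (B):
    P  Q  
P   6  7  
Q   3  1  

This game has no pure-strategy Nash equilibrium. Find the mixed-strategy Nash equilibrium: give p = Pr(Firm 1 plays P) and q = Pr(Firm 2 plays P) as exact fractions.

In a mixed NE each player is indifferent between their pure strategies, so the opponent's mix sets the indifference.
Firm 2 indifferent between P and Q: p·6 + (1−p)·3 = p·7 + (1−p)·1 ⟹ 3 + 3p = 1 + 6p ⟹ p = 2/3.
Firm 1 indifferent between P and Q: q·8 + (1−q)·0 = q·3 + (1−q)·11 ⟹ 0 + 8q = 11 + (-8)q ⟹ q = 11/16.

p = 2/3, q = 11/16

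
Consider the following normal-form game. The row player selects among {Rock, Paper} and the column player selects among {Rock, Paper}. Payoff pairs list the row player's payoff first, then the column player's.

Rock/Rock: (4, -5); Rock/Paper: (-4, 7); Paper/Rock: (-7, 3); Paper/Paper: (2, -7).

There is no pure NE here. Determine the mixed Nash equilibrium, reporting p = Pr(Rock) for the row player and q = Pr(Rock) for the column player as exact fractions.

p = 5/11, q = 6/17

In a mixed NE each player is indifferent between their pure strategies, so the opponent's mix sets the indifference.
The column player indifferent between Rock and Paper: p·(-5) + (1−p)·3 = p·7 + (1−p)·(-7) ⟹ 3 + (-8)p = (-7) + 14p ⟹ p = 5/11.
The row player indifferent between Rock and Paper: q·4 + (1−q)·(-4) = q·(-7) + (1−q)·2 ⟹ (-4) + 8q = 2 + (-9)q ⟹ q = 6/17.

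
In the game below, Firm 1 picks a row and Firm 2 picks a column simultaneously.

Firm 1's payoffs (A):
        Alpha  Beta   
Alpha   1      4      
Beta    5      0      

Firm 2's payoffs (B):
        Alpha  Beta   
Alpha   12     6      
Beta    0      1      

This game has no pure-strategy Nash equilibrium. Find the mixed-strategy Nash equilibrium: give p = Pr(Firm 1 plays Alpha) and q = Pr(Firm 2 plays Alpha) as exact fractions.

p = 1/7, q = 1/2

Each player's mixing probability is pinned down by making the *other* player indifferent.
Firm 2 indifferent between Alpha and Beta: p·12 + (1−p)·0 = p·6 + (1−p)·1 ⟹ 0 + 12p = 1 + 5p ⟹ p = 1/7.
Firm 1 indifferent between Alpha and Beta: q·1 + (1−q)·4 = q·5 + (1−q)·0 ⟹ 4 + (-3)q = 0 + 5q ⟹ q = 1/2.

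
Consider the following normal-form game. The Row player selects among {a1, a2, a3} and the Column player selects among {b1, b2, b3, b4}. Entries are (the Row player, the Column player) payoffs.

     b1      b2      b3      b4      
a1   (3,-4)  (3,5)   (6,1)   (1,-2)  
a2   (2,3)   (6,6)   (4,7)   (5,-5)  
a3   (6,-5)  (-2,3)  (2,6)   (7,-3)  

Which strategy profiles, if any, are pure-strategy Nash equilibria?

There is no pure-strategy Nash equilibrium

Find each player's best response to every opponent strategy; NE are the intersections.
The Row player's best responses — vs b1: a3 (payoff 6); vs b2: a2 (payoff 6); vs b3: a1 (payoff 6); vs b4: a3 (payoff 7).
The Column player's best responses — vs a1: b2 (payoff 5); vs a2: b3 (payoff 7); vs a3: b3 (payoff 6).
No cell has both players best-responding. For instance, the Row player's best reply to b1 is a3, but against a3 the Column player prefers b3 over b1.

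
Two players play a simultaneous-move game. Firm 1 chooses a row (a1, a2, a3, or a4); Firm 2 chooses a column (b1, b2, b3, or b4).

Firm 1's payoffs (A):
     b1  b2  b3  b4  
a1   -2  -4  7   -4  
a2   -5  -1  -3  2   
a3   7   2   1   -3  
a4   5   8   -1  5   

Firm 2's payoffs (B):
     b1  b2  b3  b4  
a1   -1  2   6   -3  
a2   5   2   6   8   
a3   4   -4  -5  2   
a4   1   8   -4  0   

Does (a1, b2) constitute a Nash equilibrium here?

Holding Firm 2 at b2: Firm 1 gets -4 from a1 but could get 8 by switching to a4. Firm 1 has a profitable deviation.

No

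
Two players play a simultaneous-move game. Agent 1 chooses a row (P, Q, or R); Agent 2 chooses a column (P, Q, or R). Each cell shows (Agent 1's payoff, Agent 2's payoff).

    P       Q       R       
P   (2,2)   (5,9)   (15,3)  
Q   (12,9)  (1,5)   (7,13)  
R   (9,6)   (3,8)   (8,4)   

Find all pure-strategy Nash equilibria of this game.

(P, Q)

Find each player's best response to every opponent strategy; NE are the intersections.
Agent 1's best responses — vs P: Q (payoff 12); vs Q: P (payoff 5); vs R: P (payoff 15).
Agent 2's best responses — vs P: Q (payoff 9); vs Q: R (payoff 13); vs R: Q (payoff 8).
The only mutual best response is (P, Q); neither player gains by switching there.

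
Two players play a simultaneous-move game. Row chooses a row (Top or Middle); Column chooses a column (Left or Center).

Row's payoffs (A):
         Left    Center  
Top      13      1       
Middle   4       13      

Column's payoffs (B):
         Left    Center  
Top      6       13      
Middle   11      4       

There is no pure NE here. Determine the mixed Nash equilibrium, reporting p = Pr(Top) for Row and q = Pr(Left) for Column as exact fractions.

p = 1/2, q = 4/7

In a mixed NE each player is indifferent between their pure strategies, so the opponent's mix sets the indifference.
Column indifferent between Left and Center: p·6 + (1−p)·11 = p·13 + (1−p)·4 ⟹ 11 + (-5)p = 4 + 9p ⟹ p = 1/2.
Row indifferent between Top and Middle: q·13 + (1−q)·1 = q·4 + (1−q)·13 ⟹ 1 + 12q = 13 + (-9)q ⟹ q = 4/7.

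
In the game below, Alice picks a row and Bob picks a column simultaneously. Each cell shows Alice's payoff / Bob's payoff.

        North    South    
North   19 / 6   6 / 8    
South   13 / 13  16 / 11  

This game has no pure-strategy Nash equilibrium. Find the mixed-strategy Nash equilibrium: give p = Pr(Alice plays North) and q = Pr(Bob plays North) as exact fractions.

In a mixed NE each player is indifferent between their pure strategies, so the opponent's mix sets the indifference.
Bob indifferent between North and South: p·6 + (1−p)·13 = p·8 + (1−p)·11 ⟹ 13 + (-7)p = 11 + (-3)p ⟹ p = 1/2.
Alice indifferent between North and South: q·19 + (1−q)·6 = q·13 + (1−q)·16 ⟹ 6 + 13q = 16 + (-3)q ⟹ q = 5/8.

p = 1/2, q = 5/8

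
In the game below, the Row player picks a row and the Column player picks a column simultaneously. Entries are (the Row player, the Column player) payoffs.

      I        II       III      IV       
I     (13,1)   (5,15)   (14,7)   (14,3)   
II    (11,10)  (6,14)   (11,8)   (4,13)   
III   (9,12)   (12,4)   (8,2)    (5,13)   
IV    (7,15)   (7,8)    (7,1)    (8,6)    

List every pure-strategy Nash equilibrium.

There is no pure-strategy Nash equilibrium

Find each player's best response to every opponent strategy; NE are the intersections.
The Row player's best responses — vs I: I (payoff 13); vs II: III (payoff 12); vs III: I (payoff 14); vs IV: I (payoff 14).
The Column player's best responses — vs I: II (payoff 15); vs II: II (payoff 14); vs III: IV (payoff 13); vs IV: I (payoff 15).
No cell has both players best-responding. For instance, the Row player's best reply to IV is I, but against I the Column player prefers II over IV.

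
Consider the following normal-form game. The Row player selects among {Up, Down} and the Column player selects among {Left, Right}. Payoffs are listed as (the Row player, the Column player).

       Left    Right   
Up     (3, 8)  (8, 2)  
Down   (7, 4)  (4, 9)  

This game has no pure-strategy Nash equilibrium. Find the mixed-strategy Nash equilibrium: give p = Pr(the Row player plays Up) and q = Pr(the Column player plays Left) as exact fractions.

In a mixed NE each player is indifferent between their pure strategies, so the opponent's mix sets the indifference.
The Column player indifferent between Left and Right: p·8 + (1−p)·4 = p·2 + (1−p)·9 ⟹ 4 + 4p = 9 + (-7)p ⟹ p = 5/11.
The Row player indifferent between Up and Down: q·3 + (1−q)·8 = q·7 + (1−q)·4 ⟹ 8 + (-5)q = 4 + 3q ⟹ q = 1/2.

p = 5/11, q = 1/2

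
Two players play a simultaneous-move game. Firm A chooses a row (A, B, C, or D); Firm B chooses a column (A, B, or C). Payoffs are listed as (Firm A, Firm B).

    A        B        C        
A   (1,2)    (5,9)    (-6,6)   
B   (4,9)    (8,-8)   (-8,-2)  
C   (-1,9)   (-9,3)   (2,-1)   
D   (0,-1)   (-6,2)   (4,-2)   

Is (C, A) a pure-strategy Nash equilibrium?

No

Holding Firm B at A: Firm A gets -1 from C but could get 4 by switching to B. Firm A has a profitable deviation.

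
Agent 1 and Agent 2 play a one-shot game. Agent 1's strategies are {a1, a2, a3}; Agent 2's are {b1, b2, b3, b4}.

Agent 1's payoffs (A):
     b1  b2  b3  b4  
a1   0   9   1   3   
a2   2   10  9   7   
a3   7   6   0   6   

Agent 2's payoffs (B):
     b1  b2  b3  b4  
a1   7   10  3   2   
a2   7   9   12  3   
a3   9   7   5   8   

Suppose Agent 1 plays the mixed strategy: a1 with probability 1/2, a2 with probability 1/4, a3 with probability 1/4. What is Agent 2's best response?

b2

Agent 2's best reply maximizes expected payoff against the mix.
b1: (1/2)·7 + (1/4)·7 + (1/4)·9 = 15/2
b2: (1/2)·10 + (1/4)·9 + (1/4)·7 = 9
b3: (1/2)·3 + (1/4)·12 + (1/4)·5 = 23/4
b4: (1/2)·2 + (1/4)·3 + (1/4)·8 = 15/4
Highest expected payoff is 9, from b2.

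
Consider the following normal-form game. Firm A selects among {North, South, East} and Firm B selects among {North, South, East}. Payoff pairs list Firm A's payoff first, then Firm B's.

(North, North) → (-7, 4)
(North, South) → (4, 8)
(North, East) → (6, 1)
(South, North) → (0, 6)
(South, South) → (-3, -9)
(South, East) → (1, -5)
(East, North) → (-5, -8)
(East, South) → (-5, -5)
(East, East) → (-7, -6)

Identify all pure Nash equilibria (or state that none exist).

(North, South) and (South, North)

Check mutual best responses: a cell is a NE iff neither player can gain by unilaterally deviating.
Firm A's best responses — vs North: South (payoff 0); vs South: North (payoff 4); vs East: North (payoff 6).
Firm B's best responses — vs North: South (payoff 8); vs South: North (payoff 6); vs East: South (payoff -5).
Mutual best responses occur at (North, South) and (South, North); at each, neither player gains by switching.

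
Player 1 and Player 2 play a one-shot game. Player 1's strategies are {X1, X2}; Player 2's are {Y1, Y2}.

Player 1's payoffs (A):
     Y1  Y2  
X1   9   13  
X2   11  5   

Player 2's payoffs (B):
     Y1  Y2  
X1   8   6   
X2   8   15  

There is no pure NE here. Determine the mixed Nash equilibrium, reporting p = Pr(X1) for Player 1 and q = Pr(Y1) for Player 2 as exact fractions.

p = 7/9, q = 4/5

Each player's mixing probability is pinned down by making the *other* player indifferent.
Player 2 indifferent between Y1 and Y2: p·8 + (1−p)·8 = p·6 + (1−p)·15 ⟹ 8 + 0p = 15 + (-9)p ⟹ p = 7/9.
Player 1 indifferent between X1 and X2: q·9 + (1−q)·13 = q·11 + (1−q)·5 ⟹ 13 + (-4)q = 5 + 6q ⟹ q = 4/5.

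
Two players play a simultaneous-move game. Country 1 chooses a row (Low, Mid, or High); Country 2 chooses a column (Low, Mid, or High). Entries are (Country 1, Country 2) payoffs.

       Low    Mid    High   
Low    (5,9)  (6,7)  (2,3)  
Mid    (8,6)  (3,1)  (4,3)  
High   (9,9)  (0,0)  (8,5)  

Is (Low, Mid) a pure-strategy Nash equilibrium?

Holding Country 2 at Mid: Country 1 gets 6 from Low, versus 3 from Mid, 0 from High. No profitable deviation for Country 1.
Holding Country 1 at Low: Country 2 gets 7 from Mid but could get 9 by switching to Low. Country 2 has a profitable deviation.

No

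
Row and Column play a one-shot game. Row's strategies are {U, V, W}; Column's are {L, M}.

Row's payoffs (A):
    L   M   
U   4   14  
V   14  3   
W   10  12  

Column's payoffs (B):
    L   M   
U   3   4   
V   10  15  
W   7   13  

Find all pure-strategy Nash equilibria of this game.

A profile is a Nash equilibrium when each player is best-responding to the other.
Row's best responses — vs L: V (payoff 14); vs M: U (payoff 14).
Column's best responses — vs U: M (payoff 4); vs V: M (payoff 15); vs W: M (payoff 13).
The only mutual best response is (U, M); neither player gains by switching there.

(U, M)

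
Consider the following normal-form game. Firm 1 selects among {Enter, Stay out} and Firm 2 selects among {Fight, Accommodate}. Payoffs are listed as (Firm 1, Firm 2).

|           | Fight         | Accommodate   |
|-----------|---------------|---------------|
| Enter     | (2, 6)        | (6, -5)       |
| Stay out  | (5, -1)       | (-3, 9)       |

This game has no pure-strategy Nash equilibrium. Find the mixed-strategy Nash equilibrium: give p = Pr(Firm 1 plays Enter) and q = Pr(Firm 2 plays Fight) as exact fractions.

p = 10/21, q = 3/4

In a mixed NE each player is indifferent between their pure strategies, so the opponent's mix sets the indifference.
Firm 2 indifferent between Fight and Accommodate: p·6 + (1−p)·(-1) = p·(-5) + (1−p)·9 ⟹ (-1) + 7p = 9 + (-14)p ⟹ p = 10/21.
Firm 1 indifferent between Enter and Stay out: q·2 + (1−q)·6 = q·5 + (1−q)·(-3) ⟹ 6 + (-4)q = (-3) + 8q ⟹ q = 3/4.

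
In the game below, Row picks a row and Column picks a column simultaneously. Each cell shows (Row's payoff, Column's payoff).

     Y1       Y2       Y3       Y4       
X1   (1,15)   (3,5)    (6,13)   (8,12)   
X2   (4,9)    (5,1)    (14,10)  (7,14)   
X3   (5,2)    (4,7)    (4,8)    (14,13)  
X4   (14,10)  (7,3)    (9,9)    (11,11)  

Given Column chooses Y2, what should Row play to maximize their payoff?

With Column fixed at Y2, Row's payoffs are: X1 → 3, X2 → 5, X3 → 4, X4 → 7.
The maximum is 7, achieved by X4.

X4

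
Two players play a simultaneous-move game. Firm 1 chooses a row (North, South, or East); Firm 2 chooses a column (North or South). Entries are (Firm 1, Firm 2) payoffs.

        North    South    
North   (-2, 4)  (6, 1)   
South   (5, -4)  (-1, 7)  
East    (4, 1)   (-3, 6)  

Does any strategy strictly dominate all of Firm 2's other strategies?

A strategy is strictly dominant if it gives Firm 2 a strictly higher payoff than every other strategy, against every choice by the opponent.
North is not dominant: against South, South gives 7 > -4.
South is not dominant: against North, North gives 4 > 1.
No single strategy is best against every opponent action.

No strictly dominant strategy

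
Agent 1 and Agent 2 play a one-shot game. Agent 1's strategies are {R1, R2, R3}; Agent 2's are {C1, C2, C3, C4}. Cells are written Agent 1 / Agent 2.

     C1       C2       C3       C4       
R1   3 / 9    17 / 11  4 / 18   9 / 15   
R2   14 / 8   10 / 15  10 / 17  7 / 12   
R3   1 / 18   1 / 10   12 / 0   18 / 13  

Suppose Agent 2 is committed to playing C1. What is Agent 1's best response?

With Agent 2 fixed at C1, Agent 1's payoffs are: R1 → 3, R2 → 14, R3 → 1.
The maximum is 14, achieved by R2.

R2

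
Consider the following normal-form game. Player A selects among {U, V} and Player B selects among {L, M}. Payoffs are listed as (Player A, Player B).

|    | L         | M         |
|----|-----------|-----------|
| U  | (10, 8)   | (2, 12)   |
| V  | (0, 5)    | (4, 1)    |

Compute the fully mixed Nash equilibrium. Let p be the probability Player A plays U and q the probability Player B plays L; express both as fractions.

In a mixed NE each player is indifferent between their pure strategies, so the opponent's mix sets the indifference.
Player B indifferent between L and M: p·8 + (1−p)·5 = p·12 + (1−p)·1 ⟹ 5 + 3p = 1 + 11p ⟹ p = 1/2.
Player A indifferent between U and V: q·10 + (1−q)·2 = q·0 + (1−q)·4 ⟹ 2 + 8q = 4 + (-4)q ⟹ q = 1/6.

p = 1/2, q = 1/6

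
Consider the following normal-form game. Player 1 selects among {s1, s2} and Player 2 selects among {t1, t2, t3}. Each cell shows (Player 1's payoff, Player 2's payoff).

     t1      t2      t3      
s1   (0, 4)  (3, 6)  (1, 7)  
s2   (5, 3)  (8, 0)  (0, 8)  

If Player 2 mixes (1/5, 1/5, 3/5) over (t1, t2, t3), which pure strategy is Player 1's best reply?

s2

Compute Player 1's expected payoff from each pure strategy against the given mix.
s1: (1/5)·0 + (1/5)·3 + (3/5)·1 = 6/5
s2: (1/5)·5 + (1/5)·8 + (3/5)·0 = 13/5
Highest expected payoff is 13/5, from s2.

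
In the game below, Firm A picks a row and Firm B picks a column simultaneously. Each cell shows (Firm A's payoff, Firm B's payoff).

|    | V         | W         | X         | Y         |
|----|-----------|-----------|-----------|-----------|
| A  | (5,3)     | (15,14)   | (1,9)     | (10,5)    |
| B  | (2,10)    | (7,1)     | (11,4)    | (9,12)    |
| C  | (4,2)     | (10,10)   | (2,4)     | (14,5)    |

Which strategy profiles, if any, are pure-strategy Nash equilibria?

(A, W)

Find each player's best response to every opponent strategy; NE are the intersections.
Firm A's best responses — vs V: A (payoff 5); vs W: A (payoff 15); vs X: B (payoff 11); vs Y: C (payoff 14).
Firm B's best responses — vs A: W (payoff 14); vs B: Y (payoff 12); vs C: W (payoff 10).
The only mutual best response is (A, W); neither player gains by switching there.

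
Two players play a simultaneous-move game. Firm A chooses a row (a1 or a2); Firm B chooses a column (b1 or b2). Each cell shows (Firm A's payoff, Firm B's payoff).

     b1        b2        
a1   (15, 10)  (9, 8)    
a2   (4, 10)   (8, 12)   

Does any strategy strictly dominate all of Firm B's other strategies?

A strategy is strictly dominant if it gives Firm B a strictly higher payoff than every other strategy, against every choice by the opponent.
b1 is not dominant: against a2, b2 gives 12 > 10.
b2 is not dominant: against a1, b1 gives 10 > 8.
No single strategy is best against every opponent action.

No strictly dominant strategy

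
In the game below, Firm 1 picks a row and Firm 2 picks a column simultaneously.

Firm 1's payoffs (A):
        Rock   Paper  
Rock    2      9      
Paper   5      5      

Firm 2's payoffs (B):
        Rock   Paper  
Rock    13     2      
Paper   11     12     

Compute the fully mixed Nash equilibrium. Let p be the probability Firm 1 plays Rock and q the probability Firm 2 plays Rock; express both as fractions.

p = 1/12, q = 4/7

In a mixed NE each player is indifferent between their pure strategies, so the opponent's mix sets the indifference.
Firm 2 indifferent between Rock and Paper: p·13 + (1−p)·11 = p·2 + (1−p)·12 ⟹ 11 + 2p = 12 + (-10)p ⟹ p = 1/12.
Firm 1 indifferent between Rock and Paper: q·2 + (1−q)·9 = q·5 + (1−q)·5 ⟹ 9 + (-7)q = 5 + 0q ⟹ q = 4/7.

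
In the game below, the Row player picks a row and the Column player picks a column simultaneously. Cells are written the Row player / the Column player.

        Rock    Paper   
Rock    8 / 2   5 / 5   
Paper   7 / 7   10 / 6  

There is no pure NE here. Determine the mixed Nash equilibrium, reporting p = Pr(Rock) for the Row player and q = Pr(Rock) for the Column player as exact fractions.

In a mixed NE each player is indifferent between their pure strategies, so the opponent's mix sets the indifference.
The Column player indifferent between Rock and Paper: p·2 + (1−p)·7 = p·5 + (1−p)·6 ⟹ 7 + (-5)p = 6 + (-1)p ⟹ p = 1/4.
The Row player indifferent between Rock and Paper: q·8 + (1−q)·5 = q·7 + (1−q)·10 ⟹ 5 + 3q = 10 + (-3)q ⟹ q = 5/6.

p = 1/4, q = 5/6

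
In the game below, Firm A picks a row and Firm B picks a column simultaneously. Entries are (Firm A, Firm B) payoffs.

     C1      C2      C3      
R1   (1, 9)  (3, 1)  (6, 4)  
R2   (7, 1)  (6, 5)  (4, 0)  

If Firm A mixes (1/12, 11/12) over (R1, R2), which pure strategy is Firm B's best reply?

Compute Firm B's expected payoff from each pure strategy against the given mix.
C1: (1/12)·9 + (11/12)·1 = 5/3
C2: (1/12)·1 + (11/12)·5 = 14/3
C3: (1/12)·4 + (11/12)·0 = 1/3
Highest expected payoff is 14/3, from C2.

C2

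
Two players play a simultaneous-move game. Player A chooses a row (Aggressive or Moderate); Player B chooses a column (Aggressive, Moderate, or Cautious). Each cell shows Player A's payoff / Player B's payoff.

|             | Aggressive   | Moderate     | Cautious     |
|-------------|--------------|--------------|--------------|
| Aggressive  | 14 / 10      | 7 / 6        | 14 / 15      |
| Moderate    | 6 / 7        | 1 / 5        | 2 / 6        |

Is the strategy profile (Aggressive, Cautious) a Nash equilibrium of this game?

Yes

Holding Player B at Cautious: Player A gets 14 from Aggressive, versus 2 from Moderate. No profitable deviation for Player A.
Holding Player A at Aggressive: Player B gets 15 from Cautious, versus 10 from Aggressive, 6 from Moderate. No profitable deviation for Player B either.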